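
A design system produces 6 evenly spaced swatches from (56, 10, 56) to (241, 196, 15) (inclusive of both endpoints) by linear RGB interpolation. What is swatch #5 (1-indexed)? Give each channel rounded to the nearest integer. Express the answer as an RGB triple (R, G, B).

(204, 159, 23)

With 6 swatches and endpoints inclusive, swatch 5 sits at t = (5 − 1)/(6 − 1) = 4/5 ≈ 0.8.
R = 56 + 0.8 × (241 − 56) = 204 → 204
G = 10 + 0.8 × (196 − 10) = 158.8 → 159
B = 56 + 0.8 × (15 − 56) = 23.2 → 23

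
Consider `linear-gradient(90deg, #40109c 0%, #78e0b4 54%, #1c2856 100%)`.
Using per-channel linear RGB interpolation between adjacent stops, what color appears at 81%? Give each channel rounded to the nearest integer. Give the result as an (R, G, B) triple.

(66, 116, 125)

81% lies between the 54% and 100% stops, so the local fraction is t = (81 − 54)/(100 − 54) = 27/46 ≈ 0.587.
#78e0b4 → (120, 224, 180); #1c2856 → (28, 40, 86).
R = 120 + 0.587 × (28 − 120) = 65.996 → 66
G = 224 + 0.587 × (40 − 224) = 115.992 → 116
B = 180 + 0.587 × (86 − 180) = 124.822 → 125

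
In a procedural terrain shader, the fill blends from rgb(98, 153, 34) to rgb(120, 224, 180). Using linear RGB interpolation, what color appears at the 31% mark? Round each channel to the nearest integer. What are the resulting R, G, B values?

31% corresponds to t = 0.31.
R = 98 + 0.31 × (120 − 98) = 98 + 0.31 × 22 = 104.82 → 105
G = 153 + 0.31 × (224 − 153) = 153 + 0.31 × 71 = 175.01 → 175
B = 34 + 0.31 × (180 − 34) = 34 + 0.31 × 146 = 79.26 → 79

(105, 175, 79)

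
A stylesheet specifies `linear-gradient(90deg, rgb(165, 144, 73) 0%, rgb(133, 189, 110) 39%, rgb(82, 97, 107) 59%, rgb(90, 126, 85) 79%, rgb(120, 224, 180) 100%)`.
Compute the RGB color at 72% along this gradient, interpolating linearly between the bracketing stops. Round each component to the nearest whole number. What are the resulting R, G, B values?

72% lies between the 59% and 79% stops, so the local fraction is t = (72 − 59)/(79 − 59) = 13/20 ≈ 0.65.
R = 82 + 0.65 × (90 − 82) = 87.2 → 87
G = 97 + 0.65 × (126 − 97) = 115.85 → 116
B = 107 + 0.65 × (85 − 107) = 92.7 → 93

(87, 116, 93)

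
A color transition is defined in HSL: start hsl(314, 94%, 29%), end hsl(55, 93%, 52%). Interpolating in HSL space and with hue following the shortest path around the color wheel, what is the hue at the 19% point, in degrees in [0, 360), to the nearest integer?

Hue: 55 − 314 = -259°, but |-259| > 180 so the shorter arc goes the other way: Δh = -259 + 360 = 101°.
H = 314 + 0.19 × (101) = 333.19 → 333°

333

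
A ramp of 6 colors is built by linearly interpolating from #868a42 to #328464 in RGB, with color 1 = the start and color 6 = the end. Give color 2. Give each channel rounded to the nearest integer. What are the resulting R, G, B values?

With 6 swatches and endpoints inclusive, swatch 2 sits at t = (2 − 1)/(6 − 1) = 1/5 ≈ 0.2.
#868a42 → (134, 138, 66); #328464 → (50, 132, 100).
R = 134 + 0.2 × (50 − 134) = 117.2 → 117
G = 138 + 0.2 × (132 − 138) = 136.8 → 137
B = 66 + 0.2 × (100 − 66) = 72.8 → 73

(117, 137, 73)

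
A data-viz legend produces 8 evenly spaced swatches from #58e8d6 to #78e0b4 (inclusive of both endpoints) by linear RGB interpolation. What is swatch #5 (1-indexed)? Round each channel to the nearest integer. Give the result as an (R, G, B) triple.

With 8 swatches and endpoints inclusive, swatch 5 sits at t = (5 − 1)/(8 − 1) = 4/7 ≈ 0.5714.
#58e8d6 → (88, 232, 214); #78e0b4 → (120, 224, 180).
R = 88 + 0.5714 × (120 − 88) = 106.285 → 106
G = 232 + 0.5714 × (224 − 232) = 227.429 → 227
B = 214 + 0.5714 × (180 − 214) = 194.572 → 195

(106, 227, 195)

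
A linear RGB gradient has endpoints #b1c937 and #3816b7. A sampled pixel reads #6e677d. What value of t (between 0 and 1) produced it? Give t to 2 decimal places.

0.55

Invert the lerp on the G channel (largest span, 179): t = (103 − 201) / (22 − 201) = -98/-179 = 0.54749.
Check on R: (110 − 177)/(56 − 177) = 0.5537 ✓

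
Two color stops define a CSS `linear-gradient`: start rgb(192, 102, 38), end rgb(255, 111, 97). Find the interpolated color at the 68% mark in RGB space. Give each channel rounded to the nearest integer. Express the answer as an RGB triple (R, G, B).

(235, 108, 78)

68% corresponds to t = 0.68.
R = 192 + 0.68 × (255 − 192) = 192 + 0.68 × 63 = 234.84 → 235
G = 102 + 0.68 × (111 − 102) = 102 + 0.68 × 9 = 108.12 → 108
B = 38 + 0.68 × (97 − 38) = 38 + 0.68 × 59 = 78.12 → 78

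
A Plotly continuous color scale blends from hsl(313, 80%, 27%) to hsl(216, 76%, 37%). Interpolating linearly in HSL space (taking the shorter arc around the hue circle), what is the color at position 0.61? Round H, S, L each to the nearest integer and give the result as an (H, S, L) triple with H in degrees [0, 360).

Hue arc: Δh = 216 − 313 = -97° (|Δh| ≤ 180, already the shorter path).
H = 313 + 0.61 × (-97) = 253.83 → 254°
S = 80 + 0.61 × (76 − 80) = 77.56 → 78%
L = 27 + 0.61 × (37 − 27) = 33.1 → 33%

(254, 78, 33)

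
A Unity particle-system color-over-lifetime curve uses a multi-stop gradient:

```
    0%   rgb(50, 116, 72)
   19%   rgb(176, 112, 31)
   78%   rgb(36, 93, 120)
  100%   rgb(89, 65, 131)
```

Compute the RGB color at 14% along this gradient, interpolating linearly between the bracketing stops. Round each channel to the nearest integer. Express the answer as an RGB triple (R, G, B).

14% lies between the 0% and 19% stops, so the local fraction is t = (14 − 0)/(19 − 0) = 14/19 ≈ 0.7368.
R = 50 + 0.7368 × (176 − 50) = 142.837 → 143
G = 116 + 0.7368 × (112 − 116) = 113.053 → 113
B = 72 + 0.7368 × (31 − 72) = 41.791 → 42

(143, 113, 42)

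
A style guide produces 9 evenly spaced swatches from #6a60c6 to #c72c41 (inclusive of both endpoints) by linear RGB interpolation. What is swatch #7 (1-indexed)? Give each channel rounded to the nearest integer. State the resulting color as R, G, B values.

(176, 57, 98)

With 9 swatches and endpoints inclusive, swatch 7 sits at t = (7 − 1)/(9 − 1) = 6/8 ≈ 0.75.
#6a60c6 → (106, 96, 198); #c72c41 → (199, 44, 65).
R = 106 + 0.75 × (199 − 106) = 175.75 → 176
G = 96 + 0.75 × (44 − 96) = 57 → 57
B = 198 + 0.75 × (65 − 198) = 98.25 → 98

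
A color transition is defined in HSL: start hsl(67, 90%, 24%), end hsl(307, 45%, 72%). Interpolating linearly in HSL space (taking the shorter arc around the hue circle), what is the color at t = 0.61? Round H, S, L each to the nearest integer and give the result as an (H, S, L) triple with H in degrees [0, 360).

Hue: 307 − 67 = 240°, but |240| > 180 so the shorter arc goes the other way: Δh = 240 − 360 = -120°.
H = 67 + 0.61 × (-120) = -6.2 → -6 → -6 mod 360 = 354°
S = 90 + 0.61 × (45 − 90) = 62.55 → 63%
L = 24 + 0.61 × (72 − 24) = 53.28 → 53%

(354, 63, 53)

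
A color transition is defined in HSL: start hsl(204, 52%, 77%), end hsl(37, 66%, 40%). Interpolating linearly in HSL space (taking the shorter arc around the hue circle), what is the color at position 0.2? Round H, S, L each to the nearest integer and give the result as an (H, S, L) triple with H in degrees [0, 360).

(171, 55, 70)

Hue arc: Δh = 37 − 204 = -167° (|Δh| ≤ 180, already the shorter path).
H = 204 + 0.2 × (-167) = 170.6 → 171°
S = 52 + 0.2 × (66 − 52) = 54.8 → 55%
L = 77 + 0.2 × (40 − 77) = 69.6 → 70%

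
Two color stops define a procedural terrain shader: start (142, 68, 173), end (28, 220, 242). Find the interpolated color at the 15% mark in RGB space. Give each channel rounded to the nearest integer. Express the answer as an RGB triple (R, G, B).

(125, 91, 183)

15% corresponds to t = 0.15.
R = 142 + 0.15 × (28 − 142) = 142 + 0.15 × -114 = 124.9 → 125
G = 68 + 0.15 × (220 − 68) = 68 + 0.15 × 152 = 90.8 → 91
B = 173 + 0.15 × (242 − 173) = 173 + 0.15 × 69 = 183.35 → 183
So the blended color is (125, 91, 183), about #7d5bb7.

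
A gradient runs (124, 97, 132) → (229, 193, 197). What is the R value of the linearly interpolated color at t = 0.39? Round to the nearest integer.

R = 124 + 0.39 × (229 − 124) = 164.95 → 165

165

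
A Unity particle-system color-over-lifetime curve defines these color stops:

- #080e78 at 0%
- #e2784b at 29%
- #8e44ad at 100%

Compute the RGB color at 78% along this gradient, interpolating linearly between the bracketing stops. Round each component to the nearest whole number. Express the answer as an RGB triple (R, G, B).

(168, 84, 143)

78% lies between the 29% and 100% stops, so the local fraction is t = (78 − 29)/(100 − 29) = 49/71 ≈ 0.6901.
#e2784b → (226, 120, 75); #8e44ad → (142, 68, 173).
R = 226 + 0.6901 × (142 − 226) = 168.032 → 168
G = 120 + 0.6901 × (68 − 120) = 84.115 → 84
B = 75 + 0.6901 × (173 − 75) = 142.63 → 143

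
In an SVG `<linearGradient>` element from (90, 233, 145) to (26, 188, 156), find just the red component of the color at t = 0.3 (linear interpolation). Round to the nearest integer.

R = 90 + 0.3 × (26 − 90) = 70.8 → 71

71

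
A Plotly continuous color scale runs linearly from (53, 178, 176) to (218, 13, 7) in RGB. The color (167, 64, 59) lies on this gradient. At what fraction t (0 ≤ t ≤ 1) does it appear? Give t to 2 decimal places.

Invert the lerp on the B channel (largest span, 169): t = (59 − 176) / (7 − 176) = -117/-169 = 0.69231.
Check on R: (167 − 53)/(218 − 53) = 0.6909 ✓

0.69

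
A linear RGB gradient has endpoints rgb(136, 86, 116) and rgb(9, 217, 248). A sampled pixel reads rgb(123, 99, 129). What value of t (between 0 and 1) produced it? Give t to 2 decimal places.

0.10

Invert the lerp on the B channel (largest span, 132): t = (129 − 116) / (248 − 116) = 13/132 = 0.098485.
Check on R: (123 − 136)/(9 − 136) = 0.1024 ✓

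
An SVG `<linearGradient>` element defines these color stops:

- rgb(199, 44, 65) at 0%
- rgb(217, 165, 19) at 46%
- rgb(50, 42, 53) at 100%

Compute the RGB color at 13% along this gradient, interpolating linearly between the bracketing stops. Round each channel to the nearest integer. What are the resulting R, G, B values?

13% lies between the 0% and 46% stops, so the local fraction is t = (13 − 0)/(46 − 0) = 13/46 ≈ 0.2826.
R = 199 + 0.2826 × (217 − 199) = 204.087 → 204
G = 44 + 0.2826 × (165 − 44) = 78.195 → 78
B = 65 + 0.2826 × (19 − 65) = 52 → 52

(204, 78, 52)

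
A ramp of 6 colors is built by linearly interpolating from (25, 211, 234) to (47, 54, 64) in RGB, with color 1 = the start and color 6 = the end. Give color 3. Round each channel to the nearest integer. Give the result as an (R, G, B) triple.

(34, 148, 166)

With 6 swatches and endpoints inclusive, swatch 3 sits at t = (3 − 1)/(6 − 1) = 2/5 ≈ 0.4.
R = 25 + 0.4 × (47 − 25) = 33.8 → 34
G = 211 + 0.4 × (54 − 211) = 148.2 → 148
B = 234 + 0.4 × (64 − 234) = 166 → 166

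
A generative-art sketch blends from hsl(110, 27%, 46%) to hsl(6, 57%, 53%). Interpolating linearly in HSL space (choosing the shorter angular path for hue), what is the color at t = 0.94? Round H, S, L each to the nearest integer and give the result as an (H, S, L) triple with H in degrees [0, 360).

Hue arc: Δh = 6 − 110 = -104° (|Δh| ≤ 180, already the shorter path).
H = 110 + 0.94 × (-104) = 12.24 → 12°
S = 27 + 0.94 × (57 − 27) = 55.2 → 55%
L = 46 + 0.94 × (53 − 46) = 52.58 → 53%

(12, 55, 53)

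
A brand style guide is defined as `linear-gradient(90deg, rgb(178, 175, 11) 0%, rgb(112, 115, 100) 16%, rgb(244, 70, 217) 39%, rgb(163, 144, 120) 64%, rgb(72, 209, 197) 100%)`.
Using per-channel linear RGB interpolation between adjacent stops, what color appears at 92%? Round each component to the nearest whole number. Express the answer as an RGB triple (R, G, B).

(92, 195, 180)

92% lies between the 64% and 100% stops, so the local fraction is t = (92 − 64)/(100 − 64) = 28/36 ≈ 0.7778.
R = 163 + 0.7778 × (72 − 163) = 92.22 → 92
G = 144 + 0.7778 × (209 − 144) = 194.557 → 195
B = 120 + 0.7778 × (197 − 120) = 179.891 → 180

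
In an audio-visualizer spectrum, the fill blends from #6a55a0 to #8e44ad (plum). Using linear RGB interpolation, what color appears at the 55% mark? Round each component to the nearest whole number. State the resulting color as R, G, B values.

(126, 76, 167)

#6a55a0 → (106, 85, 160); #8e44ad → (142, 68, 173).
55% corresponds to t = 0.55.
R = 106 + 0.55 × (142 − 106) = 106 + 0.55 × 36 = 125.8 → 126
G = 85 + 0.55 × (68 − 85) = 85 + 0.55 × -17 = 75.65 → 76
B = 160 + 0.55 × (173 − 160) = 160 + 0.55 × 13 = 167.15 → 167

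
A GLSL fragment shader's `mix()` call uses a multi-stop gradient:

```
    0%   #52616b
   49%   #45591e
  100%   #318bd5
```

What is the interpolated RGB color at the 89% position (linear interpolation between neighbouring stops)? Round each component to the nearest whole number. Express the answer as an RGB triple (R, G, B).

(53, 128, 174)

89% lies between the 49% and 100% stops, so the local fraction is t = (89 − 49)/(100 − 49) = 40/51 ≈ 0.7843.
#45591e → (69, 89, 30); #318bd5 → (49, 139, 213).
R = 69 + 0.7843 × (49 − 69) = 53.314 → 53
G = 89 + 0.7843 × (139 − 89) = 128.215 → 128
B = 30 + 0.7843 × (213 − 30) = 173.527 → 174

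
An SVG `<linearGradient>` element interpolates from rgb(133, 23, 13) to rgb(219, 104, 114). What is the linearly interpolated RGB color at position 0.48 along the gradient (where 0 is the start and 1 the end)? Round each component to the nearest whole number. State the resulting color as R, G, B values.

R = 133 + 0.48 × (219 − 133) = 133 + 0.48 × 86 = 174.28 → 174
G = 23 + 0.48 × (104 − 23) = 23 + 0.48 × 81 = 61.88 → 62
B = 13 + 0.48 × (114 − 13) = 13 + 0.48 × 101 = 61.48 → 61
So the blended color is (174, 62, 61), about #ae3e3d.

(174, 62, 61)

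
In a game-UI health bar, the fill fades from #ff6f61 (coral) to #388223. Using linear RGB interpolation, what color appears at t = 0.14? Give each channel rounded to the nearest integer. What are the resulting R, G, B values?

(227, 114, 88)

#ff6f61 → (255, 111, 97); #388223 → (56, 130, 35).
R = 255 + 0.14 × (56 − 255) = 255 + 0.14 × -199 = 227.14 → 227
G = 111 + 0.14 × (130 − 111) = 111 + 0.14 × 19 = 113.66 → 114
B = 97 + 0.14 × (35 − 97) = 97 + 0.14 × -62 = 88.32 → 88
So the blended color is (227, 114, 88), about #e37258.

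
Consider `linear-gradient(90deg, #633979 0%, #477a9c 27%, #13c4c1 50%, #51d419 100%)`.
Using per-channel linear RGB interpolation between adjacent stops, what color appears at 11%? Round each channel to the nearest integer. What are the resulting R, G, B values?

(88, 83, 135)

11% lies between the 0% and 27% stops, so the local fraction is t = (11 − 0)/(27 − 0) = 11/27 ≈ 0.4074.
#633979 → (99, 57, 121); #477a9c → (71, 122, 156).
R = 99 + 0.4074 × (71 − 99) = 87.593 → 88
G = 57 + 0.4074 × (122 − 57) = 83.481 → 83
B = 121 + 0.4074 × (156 − 121) = 135.259 → 135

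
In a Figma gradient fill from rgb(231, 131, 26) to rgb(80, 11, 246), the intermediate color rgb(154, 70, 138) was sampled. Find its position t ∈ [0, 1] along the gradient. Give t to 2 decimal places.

0.51

Invert the lerp on the B channel (largest span, 220): t = (138 − 26) / (246 − 26) = 112/220 = 0.50909.
Check on R: (154 − 231)/(80 − 231) = 0.5099 ✓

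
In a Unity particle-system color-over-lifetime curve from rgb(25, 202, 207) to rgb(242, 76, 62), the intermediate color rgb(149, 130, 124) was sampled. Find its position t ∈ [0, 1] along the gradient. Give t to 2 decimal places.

Invert the lerp on the R channel (largest span, 217): t = (149 − 25) / (242 − 25) = 124/217 = 0.57143.
Check on G: (130 − 202)/(76 − 202) = 0.5714 ✓

0.57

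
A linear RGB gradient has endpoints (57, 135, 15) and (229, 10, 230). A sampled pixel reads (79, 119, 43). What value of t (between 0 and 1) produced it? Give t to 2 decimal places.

Invert the lerp on the B channel (largest span, 215): t = (43 − 15) / (230 − 15) = 28/215 = 0.13023.
Check on R: (79 − 57)/(229 − 57) = 0.1279 ✓

0.13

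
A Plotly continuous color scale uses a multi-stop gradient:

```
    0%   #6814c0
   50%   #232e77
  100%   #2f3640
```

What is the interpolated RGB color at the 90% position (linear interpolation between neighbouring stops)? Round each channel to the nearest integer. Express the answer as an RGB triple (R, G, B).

90% lies between the 50% and 100% stops, so the local fraction is t = (90 − 50)/(100 − 50) = 40/50 ≈ 0.8.
#232e77 → (35, 46, 119); #2f3640 → (47, 54, 64).
R = 35 + 0.8 × (47 − 35) = 44.6 → 45
G = 46 + 0.8 × (54 − 46) = 52.4 → 52
B = 119 + 0.8 × (64 − 119) = 75 → 75

(45, 52, 75)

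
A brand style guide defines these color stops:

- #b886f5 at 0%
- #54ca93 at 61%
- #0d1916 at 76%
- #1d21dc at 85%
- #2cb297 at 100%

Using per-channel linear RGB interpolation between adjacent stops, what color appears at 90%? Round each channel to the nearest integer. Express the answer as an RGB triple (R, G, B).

(34, 81, 197)

90% lies between the 85% and 100% stops, so the local fraction is t = (90 − 85)/(100 − 85) = 5/15 ≈ 0.3333.
#1d21dc → (29, 33, 220); #2cb297 → (44, 178, 151).
R = 29 + 0.3333 × (44 − 29) = 33.999 → 34
G = 33 + 0.3333 × (178 − 33) = 81.328 → 81
B = 220 + 0.3333 × (151 − 220) = 197.002 → 197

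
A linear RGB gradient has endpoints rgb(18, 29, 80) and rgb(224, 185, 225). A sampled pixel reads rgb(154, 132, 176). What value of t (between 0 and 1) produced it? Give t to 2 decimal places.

0.66

Invert the lerp on the R channel (largest span, 206): t = (154 − 18) / (224 − 18) = 136/206 = 0.66019.
Check on G: (132 − 29)/(185 − 29) = 0.6603 ✓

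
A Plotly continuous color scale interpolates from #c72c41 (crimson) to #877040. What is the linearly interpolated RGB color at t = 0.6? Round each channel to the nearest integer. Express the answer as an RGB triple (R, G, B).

#c72c41 → (199, 44, 65); #877040 → (135, 112, 64).
R = 199 + 0.6 × (135 − 199) = 199 + 0.6 × -64 = 160.6 → 161
G = 44 + 0.6 × (112 − 44) = 44 + 0.6 × 68 = 84.8 → 85
B = 65 + 0.6 × (64 − 65) = 65 + 0.6 × -1 = 64.4 → 64

(161, 85, 64)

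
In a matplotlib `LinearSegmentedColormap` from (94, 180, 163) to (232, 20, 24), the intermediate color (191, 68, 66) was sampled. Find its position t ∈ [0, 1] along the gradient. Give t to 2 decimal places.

Invert the lerp on the G channel (largest span, 160): t = (68 − 180) / (20 − 180) = -112/-160 = 0.7.
Check on R: (191 − 94)/(232 − 94) = 0.7029 ✓

0.70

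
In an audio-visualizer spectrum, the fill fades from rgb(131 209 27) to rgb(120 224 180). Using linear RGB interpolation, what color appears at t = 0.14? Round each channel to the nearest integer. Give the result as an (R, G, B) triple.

R = 131 + 0.14 × (120 − 131) = 131 + 0.14 × -11 = 129.46 → 129
G = 209 + 0.14 × (224 − 209) = 209 + 0.14 × 15 = 211.1 → 211
B = 27 + 0.14 × (180 − 27) = 27 + 0.14 × 153 = 48.42 → 48

(129, 211, 48)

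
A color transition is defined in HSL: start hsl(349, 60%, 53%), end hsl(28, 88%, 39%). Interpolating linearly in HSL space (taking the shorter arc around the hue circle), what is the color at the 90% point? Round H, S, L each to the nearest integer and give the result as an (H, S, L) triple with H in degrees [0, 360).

(24, 85, 40)

Hue: 28 − 349 = -321°, but |-321| > 180 so the shorter arc goes the other way: Δh = -321 + 360 = 39°.
H = 349 + 0.9 × (39) = 384.1 → 384 → 384 mod 360 = 24°
S = 60 + 0.9 × (88 − 60) = 85.2 → 85%
L = 53 + 0.9 × (39 − 53) = 40.4 → 40%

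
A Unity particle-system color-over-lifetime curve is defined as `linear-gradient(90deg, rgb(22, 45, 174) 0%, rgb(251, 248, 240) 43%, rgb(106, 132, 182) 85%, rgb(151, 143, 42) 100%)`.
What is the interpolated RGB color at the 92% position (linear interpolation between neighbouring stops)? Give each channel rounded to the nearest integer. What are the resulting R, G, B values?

92% lies between the 85% and 100% stops, so the local fraction is t = (92 − 85)/(100 − 85) = 7/15 ≈ 0.4667.
R = 106 + 0.4667 × (151 − 106) = 127.001 → 127
G = 132 + 0.4667 × (143 − 132) = 137.134 → 137
B = 182 + 0.4667 × (42 − 182) = 116.662 → 117

(127, 137, 117)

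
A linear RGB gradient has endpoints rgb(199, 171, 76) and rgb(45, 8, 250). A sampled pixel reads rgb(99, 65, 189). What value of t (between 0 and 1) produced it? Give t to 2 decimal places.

0.65

Invert the lerp on the B channel (largest span, 174): t = (189 − 76) / (250 − 76) = 113/174 = 0.64943.
Check on R: (99 − 199)/(45 − 199) = 0.6494 ✓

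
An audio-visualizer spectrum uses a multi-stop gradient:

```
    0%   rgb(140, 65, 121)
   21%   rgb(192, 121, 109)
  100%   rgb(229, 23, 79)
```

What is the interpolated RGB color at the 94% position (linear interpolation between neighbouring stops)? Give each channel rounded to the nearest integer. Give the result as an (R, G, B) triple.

94% lies between the 21% and 100% stops, so the local fraction is t = (94 − 21)/(100 − 21) = 73/79 ≈ 0.9241.
R = 192 + 0.9241 × (229 − 192) = 226.192 → 226
G = 121 + 0.9241 × (23 − 121) = 30.438 → 30
B = 109 + 0.9241 × (79 − 109) = 81.277 → 81

(226, 30, 81)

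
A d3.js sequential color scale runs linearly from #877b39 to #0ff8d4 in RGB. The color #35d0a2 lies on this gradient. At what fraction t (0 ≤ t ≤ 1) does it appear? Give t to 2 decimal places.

0.68

Invert the lerp on the B channel (largest span, 155): t = (162 − 57) / (212 − 57) = 105/155 = 0.67742.
Check on R: (53 − 135)/(15 − 135) = 0.6833 ✓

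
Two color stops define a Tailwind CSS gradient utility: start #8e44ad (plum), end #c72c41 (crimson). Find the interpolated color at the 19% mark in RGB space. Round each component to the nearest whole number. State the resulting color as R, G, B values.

(153, 63, 152)

#8e44ad → (142, 68, 173); #c72c41 → (199, 44, 65).
19% corresponds to t = 0.19.
R = 142 + 0.19 × (199 − 142) = 142 + 0.19 × 57 = 152.83 → 153
G = 68 + 0.19 × (44 − 68) = 68 + 0.19 × -24 = 63.44 → 63
B = 173 + 0.19 × (65 − 173) = 173 + 0.19 × -108 = 152.48 → 152
So the blended color is (153, 63, 152), about #993f98.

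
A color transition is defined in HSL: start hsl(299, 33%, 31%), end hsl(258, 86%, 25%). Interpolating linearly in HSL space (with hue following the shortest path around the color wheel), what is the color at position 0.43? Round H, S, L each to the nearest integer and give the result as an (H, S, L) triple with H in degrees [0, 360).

(281, 56, 28)

Hue arc: Δh = 258 − 299 = -41° (|Δh| ≤ 180, already the shorter path).
H = 299 + 0.43 × (-41) = 281.37 → 281°
S = 33 + 0.43 × (86 − 33) = 55.79 → 56%
L = 31 + 0.43 × (25 − 31) = 28.42 → 28%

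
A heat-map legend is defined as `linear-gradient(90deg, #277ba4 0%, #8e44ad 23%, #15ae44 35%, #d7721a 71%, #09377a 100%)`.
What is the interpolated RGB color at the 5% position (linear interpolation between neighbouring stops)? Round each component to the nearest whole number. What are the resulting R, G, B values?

5% lies between the 0% and 23% stops, so the local fraction is t = (5 − 0)/(23 − 0) = 5/23 ≈ 0.2174.
#277ba4 → (39, 123, 164); #8e44ad → (142, 68, 173).
R = 39 + 0.2174 × (142 − 39) = 61.392 → 61
G = 123 + 0.2174 × (68 − 123) = 111.043 → 111
B = 164 + 0.2174 × (173 − 164) = 165.957 → 166

(61, 111, 166)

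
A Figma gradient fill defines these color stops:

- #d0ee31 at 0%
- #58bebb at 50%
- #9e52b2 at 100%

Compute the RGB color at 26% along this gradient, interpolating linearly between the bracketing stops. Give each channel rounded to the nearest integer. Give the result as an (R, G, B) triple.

(146, 213, 121)

26% lies between the 0% and 50% stops, so the local fraction is t = (26 − 0)/(50 − 0) = 26/50 ≈ 0.52.
#d0ee31 → (208, 238, 49); #58bebb → (88, 190, 187).
R = 208 + 0.52 × (88 − 208) = 145.6 → 146
G = 238 + 0.52 × (190 − 238) = 213.04 → 213
B = 49 + 0.52 × (187 − 49) = 120.76 → 121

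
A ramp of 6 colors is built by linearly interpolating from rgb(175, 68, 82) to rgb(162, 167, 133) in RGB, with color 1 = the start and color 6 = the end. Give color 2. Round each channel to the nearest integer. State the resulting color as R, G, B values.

With 6 swatches and endpoints inclusive, swatch 2 sits at t = (2 − 1)/(6 − 1) = 1/5 ≈ 0.2.
R = 175 + 0.2 × (162 − 175) = 172.4 → 172
G = 68 + 0.2 × (167 − 68) = 87.8 → 88
B = 82 + 0.2 × (133 − 82) = 92.2 → 92

(172, 88, 92)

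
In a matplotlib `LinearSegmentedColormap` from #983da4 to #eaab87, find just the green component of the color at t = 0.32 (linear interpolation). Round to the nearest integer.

G₁ = 61 (from #983da4), G₂ = 171 (from #eaab87).
G = 61 + 0.32 × (171 − 61) = 96.2 → 96

96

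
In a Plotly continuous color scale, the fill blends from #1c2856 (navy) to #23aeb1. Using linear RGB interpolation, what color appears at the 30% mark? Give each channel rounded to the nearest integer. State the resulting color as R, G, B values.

(30, 80, 113)

#1c2856 → (28, 40, 86); #23aeb1 → (35, 174, 177).
30% corresponds to t = 0.3.
R = 28 + 0.3 × (35 − 28) = 28 + 0.3 × 7 = 30.1 → 30
G = 40 + 0.3 × (174 − 40) = 40 + 0.3 × 134 = 80.2 → 80
B = 86 + 0.3 × (177 − 86) = 86 + 0.3 × 91 = 113.3 → 113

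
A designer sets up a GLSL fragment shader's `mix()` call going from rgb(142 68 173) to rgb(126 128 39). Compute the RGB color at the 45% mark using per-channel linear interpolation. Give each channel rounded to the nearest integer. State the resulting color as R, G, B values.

45% corresponds to t = 0.45.
R = 142 + 0.45 × (126 − 142) = 142 + 0.45 × -16 = 134.8 → 135
G = 68 + 0.45 × (128 − 68) = 68 + 0.45 × 60 = 95 → 95
B = 173 + 0.45 × (39 − 173) = 173 + 0.45 × -134 = 112.7 → 113
So the blended color is (135, 95, 113), about #875f71.

(135, 95, 113)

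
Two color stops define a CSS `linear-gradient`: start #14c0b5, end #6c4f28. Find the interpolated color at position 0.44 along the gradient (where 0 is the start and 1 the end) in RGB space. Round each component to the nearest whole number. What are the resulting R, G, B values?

#14c0b5 → (20, 192, 181); #6c4f28 → (108, 79, 40).
R = 20 + 0.44 × (108 − 20) = 20 + 0.44 × 88 = 58.72 → 59
G = 192 + 0.44 × (79 − 192) = 192 + 0.44 × -113 = 142.28 → 142
B = 181 + 0.44 × (40 − 181) = 181 + 0.44 × -141 = 118.96 → 119

(59, 142, 119)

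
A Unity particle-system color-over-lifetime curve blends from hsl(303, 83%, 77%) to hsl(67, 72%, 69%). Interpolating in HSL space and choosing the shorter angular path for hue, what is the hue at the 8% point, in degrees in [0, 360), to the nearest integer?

Hue: 67 − 303 = -236°, but |-236| > 180 so the shorter arc goes the other way: Δh = -236 + 360 = 124°.
H = 303 + 0.08 × (124) = 312.92 → 313°

313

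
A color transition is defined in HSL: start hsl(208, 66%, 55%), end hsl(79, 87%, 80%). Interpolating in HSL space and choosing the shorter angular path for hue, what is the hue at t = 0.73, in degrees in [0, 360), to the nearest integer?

Hue arc: Δh = 79 − 208 = -129° (|Δh| ≤ 180, already the shorter path).
H = 208 + 0.73 × (-129) = 113.83 → 114°

114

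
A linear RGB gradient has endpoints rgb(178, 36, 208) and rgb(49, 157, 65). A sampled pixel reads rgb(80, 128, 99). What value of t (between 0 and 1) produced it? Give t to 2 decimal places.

Invert the lerp on the B channel (largest span, 143): t = (99 − 208) / (65 − 208) = -109/-143 = 0.76224.
Check on R: (80 − 178)/(49 − 178) = 0.7597 ✓

0.76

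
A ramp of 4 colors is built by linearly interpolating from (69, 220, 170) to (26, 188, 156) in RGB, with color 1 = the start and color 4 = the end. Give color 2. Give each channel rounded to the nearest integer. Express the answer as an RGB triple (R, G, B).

(55, 209, 165)

With 4 swatches and endpoints inclusive, swatch 2 sits at t = (2 − 1)/(4 − 1) = 1/3 ≈ 0.3333.
R = 69 + 0.3333 × (26 − 69) = 54.668 → 55
G = 220 + 0.3333 × (188 − 220) = 209.334 → 209
B = 170 + 0.3333 × (156 − 170) = 165.334 → 165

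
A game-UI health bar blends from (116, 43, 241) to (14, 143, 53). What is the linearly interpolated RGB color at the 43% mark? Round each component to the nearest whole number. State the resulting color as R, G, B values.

43% corresponds to t = 0.43.
R = 116 + 0.43 × (14 − 116) = 116 + 0.43 × -102 = 72.14 → 72
G = 43 + 0.43 × (143 − 43) = 43 + 0.43 × 100 = 86 → 86
B = 241 + 0.43 × (53 − 241) = 241 + 0.43 × -188 = 160.16 → 160

(72, 86, 160)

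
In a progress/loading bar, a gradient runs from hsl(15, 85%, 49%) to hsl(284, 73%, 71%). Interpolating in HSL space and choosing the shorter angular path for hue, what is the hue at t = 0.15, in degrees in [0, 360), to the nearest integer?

1

Hue: 284 − 15 = 269°, but |269| > 180 so the shorter arc goes the other way: Δh = 269 − 360 = -91°.
H = 15 + 0.15 × (-91) = 1.35 → 1°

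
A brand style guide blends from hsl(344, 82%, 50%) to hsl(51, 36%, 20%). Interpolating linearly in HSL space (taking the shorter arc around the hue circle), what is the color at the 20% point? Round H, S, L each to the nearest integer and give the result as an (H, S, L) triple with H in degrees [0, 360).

Hue: 51 − 344 = -293°, but |-293| > 180 so the shorter arc goes the other way: Δh = -293 + 360 = 67°.
H = 344 + 0.2 × (67) = 357.4 → 357°
S = 82 + 0.2 × (36 − 82) = 72.8 → 73%
L = 50 + 0.2 × (20 − 50) = 44 → 44%

(357, 73, 44)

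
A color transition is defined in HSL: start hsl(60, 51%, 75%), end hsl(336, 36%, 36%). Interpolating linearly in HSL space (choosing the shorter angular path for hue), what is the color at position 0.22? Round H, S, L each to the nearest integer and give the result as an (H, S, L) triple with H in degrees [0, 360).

(42, 48, 66)

Hue: 336 − 60 = 276°, but |276| > 180 so the shorter arc goes the other way: Δh = 276 − 360 = -84°.
H = 60 + 0.22 × (-84) = 41.52 → 42°
S = 51 + 0.22 × (36 − 51) = 47.7 → 48%
L = 75 + 0.22 × (36 − 75) = 66.42 → 66%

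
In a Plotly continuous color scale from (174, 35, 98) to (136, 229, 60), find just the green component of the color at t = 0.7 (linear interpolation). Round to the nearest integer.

G = 35 + 0.7 × (229 − 35) = 170.8 → 171

171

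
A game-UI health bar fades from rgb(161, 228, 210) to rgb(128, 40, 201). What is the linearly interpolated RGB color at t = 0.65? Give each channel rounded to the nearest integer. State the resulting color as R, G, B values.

(140, 106, 204)

R = 161 + 0.65 × (128 − 161) = 161 + 0.65 × -33 = 139.55 → 140
G = 228 + 0.65 × (40 − 228) = 228 + 0.65 × -188 = 105.8 → 106
B = 210 + 0.65 × (201 − 210) = 210 + 0.65 × -9 = 204.15 → 204
So the blended color is (140, 106, 204), about #8c6acc.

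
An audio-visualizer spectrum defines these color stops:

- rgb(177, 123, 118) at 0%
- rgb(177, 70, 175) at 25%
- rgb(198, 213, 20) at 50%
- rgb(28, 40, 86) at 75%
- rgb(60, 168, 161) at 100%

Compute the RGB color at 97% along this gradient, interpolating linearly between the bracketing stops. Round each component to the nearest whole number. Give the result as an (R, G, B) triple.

(56, 153, 152)

97% lies between the 75% and 100% stops, so the local fraction is t = (97 − 75)/(100 − 75) = 22/25 ≈ 0.88.
R = 28 + 0.88 × (60 − 28) = 56.16 → 56
G = 40 + 0.88 × (168 − 40) = 152.64 → 153
B = 86 + 0.88 × (161 − 86) = 152 → 152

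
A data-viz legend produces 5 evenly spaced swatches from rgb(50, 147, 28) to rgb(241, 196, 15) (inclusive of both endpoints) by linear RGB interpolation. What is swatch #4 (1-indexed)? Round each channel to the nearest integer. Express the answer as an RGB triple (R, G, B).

(193, 184, 18)

With 5 swatches and endpoints inclusive, swatch 4 sits at t = (4 − 1)/(5 − 1) = 3/4 ≈ 0.75.
R = 50 + 0.75 × (241 − 50) = 193.25 → 193
G = 147 + 0.75 × (196 − 147) = 183.75 → 184
B = 28 + 0.75 × (15 − 28) = 18.25 → 18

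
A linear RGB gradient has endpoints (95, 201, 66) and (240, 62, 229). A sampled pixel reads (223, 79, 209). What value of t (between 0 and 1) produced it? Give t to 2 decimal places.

0.88

Invert the lerp on the B channel (largest span, 163): t = (209 − 66) / (229 − 66) = 143/163 = 0.8773.
Check on R: (223 − 95)/(240 − 95) = 0.8828 ✓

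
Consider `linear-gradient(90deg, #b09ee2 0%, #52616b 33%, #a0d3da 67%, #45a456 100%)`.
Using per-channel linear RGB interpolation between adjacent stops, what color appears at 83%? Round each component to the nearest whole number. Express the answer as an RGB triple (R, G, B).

83% lies between the 67% and 100% stops, so the local fraction is t = (83 − 67)/(100 − 67) = 16/33 ≈ 0.4848.
#a0d3da → (160, 211, 218); #45a456 → (69, 164, 86).
R = 160 + 0.4848 × (69 − 160) = 115.883 → 116
G = 211 + 0.4848 × (164 − 211) = 188.214 → 188
B = 218 + 0.4848 × (86 − 218) = 154.006 → 154

(116, 188, 154)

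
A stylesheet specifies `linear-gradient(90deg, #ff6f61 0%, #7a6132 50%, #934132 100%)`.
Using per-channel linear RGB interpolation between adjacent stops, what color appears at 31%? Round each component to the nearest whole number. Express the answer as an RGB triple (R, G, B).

31% lies between the 0% and 50% stops, so the local fraction is t = (31 − 0)/(50 − 0) = 31/50 ≈ 0.62.
#ff6f61 → (255, 111, 97); #7a6132 → (122, 97, 50).
R = 255 + 0.62 × (122 − 255) = 172.54 → 173
G = 111 + 0.62 × (97 − 111) = 102.32 → 102
B = 97 + 0.62 × (50 − 97) = 67.86 → 68

(173, 102, 68)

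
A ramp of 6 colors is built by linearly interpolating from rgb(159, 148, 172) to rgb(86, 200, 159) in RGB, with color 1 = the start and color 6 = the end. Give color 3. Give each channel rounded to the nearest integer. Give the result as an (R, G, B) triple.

(130, 169, 167)

With 6 swatches and endpoints inclusive, swatch 3 sits at t = (3 − 1)/(6 − 1) = 2/5 ≈ 0.4.
R = 159 + 0.4 × (86 − 159) = 129.8 → 130
G = 148 + 0.4 × (200 − 148) = 168.8 → 169
B = 172 + 0.4 × (159 − 172) = 166.8 → 167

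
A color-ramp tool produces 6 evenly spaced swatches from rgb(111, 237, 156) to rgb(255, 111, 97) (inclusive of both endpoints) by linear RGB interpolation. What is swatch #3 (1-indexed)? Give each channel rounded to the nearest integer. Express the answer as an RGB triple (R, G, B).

With 6 swatches and endpoints inclusive, swatch 3 sits at t = (3 − 1)/(6 − 1) = 2/5 ≈ 0.4.
R = 111 + 0.4 × (255 − 111) = 168.6 → 169
G = 237 + 0.4 × (111 − 237) = 186.6 → 187
B = 156 + 0.4 × (97 − 156) = 132.4 → 132

(169, 187, 132)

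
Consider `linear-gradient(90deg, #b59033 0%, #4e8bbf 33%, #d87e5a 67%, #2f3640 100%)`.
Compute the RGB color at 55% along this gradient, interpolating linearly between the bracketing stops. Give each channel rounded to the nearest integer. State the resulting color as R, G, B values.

55% lies between the 33% and 67% stops, so the local fraction is t = (55 − 33)/(67 − 33) = 22/34 ≈ 0.6471.
#4e8bbf → (78, 139, 191); #d87e5a → (216, 126, 90).
R = 78 + 0.6471 × (216 − 78) = 167.3 → 167
G = 139 + 0.6471 × (126 − 139) = 130.588 → 131
B = 191 + 0.6471 × (90 − 191) = 125.643 → 126

(167, 131, 126)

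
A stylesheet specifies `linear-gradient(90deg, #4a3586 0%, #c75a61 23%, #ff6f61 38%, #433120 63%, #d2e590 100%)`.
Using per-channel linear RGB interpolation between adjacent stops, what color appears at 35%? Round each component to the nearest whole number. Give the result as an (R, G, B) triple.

35% lies between the 23% and 38% stops, so the local fraction is t = (35 − 23)/(38 − 23) = 12/15 ≈ 0.8.
#c75a61 → (199, 90, 97); #ff6f61 → (255, 111, 97).
R = 199 + 0.8 × (255 − 199) = 243.8 → 244
G = 90 + 0.8 × (111 − 90) = 106.8 → 107
B = 97 + 0.8 × (97 − 97) = 97 → 97

(244, 107, 97)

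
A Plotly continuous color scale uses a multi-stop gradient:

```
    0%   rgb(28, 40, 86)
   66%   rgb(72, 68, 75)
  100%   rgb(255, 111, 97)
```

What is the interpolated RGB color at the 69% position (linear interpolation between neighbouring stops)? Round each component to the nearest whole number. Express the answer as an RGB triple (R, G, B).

69% lies between the 66% and 100% stops, so the local fraction is t = (69 − 66)/(100 − 66) = 3/34 ≈ 0.0882.
R = 72 + 0.0882 × (255 − 72) = 88.141 → 88
G = 68 + 0.0882 × (111 − 68) = 71.793 → 72
B = 75 + 0.0882 × (97 − 75) = 76.94 → 77

(88, 72, 77)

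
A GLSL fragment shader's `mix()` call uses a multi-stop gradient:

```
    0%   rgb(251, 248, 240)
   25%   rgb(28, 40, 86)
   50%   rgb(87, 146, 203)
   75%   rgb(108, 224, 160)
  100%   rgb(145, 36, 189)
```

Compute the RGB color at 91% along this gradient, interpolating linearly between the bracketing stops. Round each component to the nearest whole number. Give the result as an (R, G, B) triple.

91% lies between the 75% and 100% stops, so the local fraction is t = (91 − 75)/(100 − 75) = 16/25 ≈ 0.64.
R = 108 + 0.64 × (145 − 108) = 131.68 → 132
G = 224 + 0.64 × (36 − 224) = 103.68 → 104
B = 160 + 0.64 × (189 − 160) = 178.56 → 179

(132, 104, 179)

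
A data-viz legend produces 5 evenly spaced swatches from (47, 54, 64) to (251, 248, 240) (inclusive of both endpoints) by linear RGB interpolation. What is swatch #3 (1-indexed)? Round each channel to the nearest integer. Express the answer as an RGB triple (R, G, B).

(149, 151, 152)

With 5 swatches and endpoints inclusive, swatch 3 sits at t = (3 − 1)/(5 − 1) = 2/4 ≈ 0.5.
R = 47 + 0.5 × (251 − 47) = 149 → 149
G = 54 + 0.5 × (248 − 54) = 151 → 151
B = 64 + 0.5 × (240 − 64) = 152 → 152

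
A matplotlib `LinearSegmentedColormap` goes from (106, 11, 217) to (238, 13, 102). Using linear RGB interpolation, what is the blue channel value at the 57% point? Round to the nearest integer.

151

B = 217 + 0.57 × (102 − 217) = 151.45 → 151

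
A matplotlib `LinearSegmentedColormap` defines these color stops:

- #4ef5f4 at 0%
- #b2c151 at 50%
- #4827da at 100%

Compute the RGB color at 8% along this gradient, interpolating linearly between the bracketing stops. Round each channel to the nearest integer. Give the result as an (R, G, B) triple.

(94, 237, 218)

8% lies between the 0% and 50% stops, so the local fraction is t = (8 − 0)/(50 − 0) = 8/50 ≈ 0.16.
#4ef5f4 → (78, 245, 244); #b2c151 → (178, 193, 81).
R = 78 + 0.16 × (178 − 78) = 94 → 94
G = 245 + 0.16 × (193 − 245) = 236.68 → 237
B = 244 + 0.16 × (81 − 244) = 217.92 → 218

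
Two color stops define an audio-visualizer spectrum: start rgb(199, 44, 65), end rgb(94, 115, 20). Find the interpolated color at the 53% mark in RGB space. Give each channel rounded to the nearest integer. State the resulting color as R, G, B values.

(143, 82, 41)

53% corresponds to t = 0.53.
R = 199 + 0.53 × (94 − 199) = 199 + 0.53 × -105 = 143.35 → 143
G = 44 + 0.53 × (115 − 44) = 44 + 0.53 × 71 = 81.63 → 82
B = 65 + 0.53 × (20 − 65) = 65 + 0.53 × -45 = 41.15 → 41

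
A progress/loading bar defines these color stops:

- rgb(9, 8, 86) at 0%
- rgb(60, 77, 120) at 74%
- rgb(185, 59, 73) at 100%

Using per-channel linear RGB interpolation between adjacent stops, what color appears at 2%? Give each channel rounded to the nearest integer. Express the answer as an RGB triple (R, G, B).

2% lies between the 0% and 74% stops, so the local fraction is t = (2 − 0)/(74 − 0) = 2/74 ≈ 0.027.
R = 9 + 0.027 × (60 − 9) = 10.377 → 10
G = 8 + 0.027 × (77 − 8) = 9.863 → 10
B = 86 + 0.027 × (120 − 86) = 86.918 → 87

(10, 10, 87)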